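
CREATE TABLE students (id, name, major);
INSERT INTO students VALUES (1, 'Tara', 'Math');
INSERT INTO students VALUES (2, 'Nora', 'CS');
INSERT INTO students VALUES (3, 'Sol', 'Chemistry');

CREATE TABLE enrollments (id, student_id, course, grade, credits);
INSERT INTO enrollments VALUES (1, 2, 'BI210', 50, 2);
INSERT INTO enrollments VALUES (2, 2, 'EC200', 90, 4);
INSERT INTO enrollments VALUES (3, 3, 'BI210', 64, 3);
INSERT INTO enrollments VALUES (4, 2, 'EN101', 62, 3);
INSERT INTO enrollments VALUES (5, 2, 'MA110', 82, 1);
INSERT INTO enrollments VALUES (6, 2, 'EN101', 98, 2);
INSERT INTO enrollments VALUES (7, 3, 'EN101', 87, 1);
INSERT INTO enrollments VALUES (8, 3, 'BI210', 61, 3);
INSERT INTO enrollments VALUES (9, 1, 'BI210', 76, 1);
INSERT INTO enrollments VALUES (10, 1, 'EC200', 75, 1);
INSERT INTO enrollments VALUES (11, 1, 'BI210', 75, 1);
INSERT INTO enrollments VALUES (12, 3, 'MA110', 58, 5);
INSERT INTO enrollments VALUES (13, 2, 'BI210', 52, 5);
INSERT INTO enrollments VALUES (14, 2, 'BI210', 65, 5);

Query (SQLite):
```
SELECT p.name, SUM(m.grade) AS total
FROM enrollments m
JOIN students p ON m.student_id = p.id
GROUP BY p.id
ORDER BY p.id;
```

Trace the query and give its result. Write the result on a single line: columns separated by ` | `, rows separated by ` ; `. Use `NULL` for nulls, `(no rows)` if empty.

Join each enrollments row to its students via student_id.
Group joined rows by students.id; compute SUM(m.grade) per group.
  1: ids {9, 10, 11} → SUM(m.grade)=226
  2: ids {1, 2, 4, 5, 6, 13, 14} → SUM(m.grade)=499
  3: ids {3, 7, 8, 12} → SUM(m.grade)=270

Tara | 226 ; Nora | 499 ; Sol | 270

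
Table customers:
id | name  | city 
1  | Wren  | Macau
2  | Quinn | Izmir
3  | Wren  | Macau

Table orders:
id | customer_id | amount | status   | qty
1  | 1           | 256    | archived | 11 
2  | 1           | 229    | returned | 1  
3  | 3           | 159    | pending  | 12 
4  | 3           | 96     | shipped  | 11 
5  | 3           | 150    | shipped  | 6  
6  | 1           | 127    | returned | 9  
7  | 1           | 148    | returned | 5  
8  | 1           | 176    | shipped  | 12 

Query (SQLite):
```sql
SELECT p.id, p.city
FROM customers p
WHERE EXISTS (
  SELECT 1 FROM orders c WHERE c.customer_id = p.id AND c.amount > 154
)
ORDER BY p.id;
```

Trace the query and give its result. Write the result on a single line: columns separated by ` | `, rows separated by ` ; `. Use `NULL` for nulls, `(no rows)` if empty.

1 | Macau ; 3 | Macau

For each customers row, check whether any orders with matching customer_id has amount > 154.
Keep rows where that is true.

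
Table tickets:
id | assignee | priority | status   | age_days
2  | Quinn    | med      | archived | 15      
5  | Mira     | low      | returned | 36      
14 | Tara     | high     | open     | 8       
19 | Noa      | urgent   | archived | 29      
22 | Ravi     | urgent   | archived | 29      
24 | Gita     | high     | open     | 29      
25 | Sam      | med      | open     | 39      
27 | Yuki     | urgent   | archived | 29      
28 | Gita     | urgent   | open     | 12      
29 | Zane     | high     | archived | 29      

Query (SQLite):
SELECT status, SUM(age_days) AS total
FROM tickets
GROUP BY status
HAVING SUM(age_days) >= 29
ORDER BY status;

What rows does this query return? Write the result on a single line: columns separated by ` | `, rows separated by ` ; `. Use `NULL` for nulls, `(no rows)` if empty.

archived | 131 ; open | 88 ; returned | 36

Partition tickets by status; compute SUM(age_days) within each group.
HAVING: keep groups where SUM(age_days) >= 29.
  archived: ids {2, 19, 22, 27, 29} → SUM(age_days)=131
  open: ids {14, 24, 25, 28} → SUM(age_days)=88
  returned: ids {5} → SUM(age_days)=36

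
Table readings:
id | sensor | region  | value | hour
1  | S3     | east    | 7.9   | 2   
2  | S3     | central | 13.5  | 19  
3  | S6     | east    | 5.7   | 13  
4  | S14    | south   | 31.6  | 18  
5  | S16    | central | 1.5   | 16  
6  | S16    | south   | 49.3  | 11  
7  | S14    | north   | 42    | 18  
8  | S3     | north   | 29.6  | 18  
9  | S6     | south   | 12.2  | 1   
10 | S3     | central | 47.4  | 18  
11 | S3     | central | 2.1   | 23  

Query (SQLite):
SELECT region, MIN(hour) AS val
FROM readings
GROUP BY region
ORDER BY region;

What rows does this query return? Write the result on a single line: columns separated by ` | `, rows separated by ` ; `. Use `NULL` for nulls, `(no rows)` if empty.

central | 16 ; east | 2 ; north | 18 ; south | 1

Partition readings by region; compute MIN(hour) within each group.
  central: ids {2, 5, 10, 11} → MIN(hour)=16
  east: ids {1, 3} → MIN(hour)=2
  north: ids {7, 8} → MIN(hour)=18
  south: ids {4, 6, 9} → MIN(hour)=1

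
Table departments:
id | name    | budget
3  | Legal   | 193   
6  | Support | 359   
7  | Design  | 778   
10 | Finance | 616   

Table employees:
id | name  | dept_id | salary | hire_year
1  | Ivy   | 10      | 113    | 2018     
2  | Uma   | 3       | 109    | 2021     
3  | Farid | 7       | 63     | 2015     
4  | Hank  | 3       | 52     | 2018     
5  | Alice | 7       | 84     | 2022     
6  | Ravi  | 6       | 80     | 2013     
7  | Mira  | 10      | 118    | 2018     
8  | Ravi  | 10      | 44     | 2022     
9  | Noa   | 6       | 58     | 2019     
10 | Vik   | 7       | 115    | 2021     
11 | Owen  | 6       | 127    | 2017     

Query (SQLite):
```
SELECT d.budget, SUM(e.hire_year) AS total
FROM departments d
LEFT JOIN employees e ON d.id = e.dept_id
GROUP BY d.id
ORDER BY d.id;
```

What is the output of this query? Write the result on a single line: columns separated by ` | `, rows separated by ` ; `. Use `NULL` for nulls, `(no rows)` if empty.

193 | 4039 ; 359 | 6049 ; 778 | 6058 ; 616 | 6058

LEFT JOIN keeps every departments row; unmatched ones get NULL for employees columns.
Group by departments.id and compute SUM(e.hire_year). SUM over an all-NULL group is NULL.
  3: ids {2, 4} → SUM(e.hire_year)=4039
  6: ids {6, 9, 11} → SUM(e.hire_year)=6049
  7: ids {3, 5, 10} → SUM(e.hire_year)=6058
  10: ids {1, 7, 8} → SUM(e.hire_year)=6058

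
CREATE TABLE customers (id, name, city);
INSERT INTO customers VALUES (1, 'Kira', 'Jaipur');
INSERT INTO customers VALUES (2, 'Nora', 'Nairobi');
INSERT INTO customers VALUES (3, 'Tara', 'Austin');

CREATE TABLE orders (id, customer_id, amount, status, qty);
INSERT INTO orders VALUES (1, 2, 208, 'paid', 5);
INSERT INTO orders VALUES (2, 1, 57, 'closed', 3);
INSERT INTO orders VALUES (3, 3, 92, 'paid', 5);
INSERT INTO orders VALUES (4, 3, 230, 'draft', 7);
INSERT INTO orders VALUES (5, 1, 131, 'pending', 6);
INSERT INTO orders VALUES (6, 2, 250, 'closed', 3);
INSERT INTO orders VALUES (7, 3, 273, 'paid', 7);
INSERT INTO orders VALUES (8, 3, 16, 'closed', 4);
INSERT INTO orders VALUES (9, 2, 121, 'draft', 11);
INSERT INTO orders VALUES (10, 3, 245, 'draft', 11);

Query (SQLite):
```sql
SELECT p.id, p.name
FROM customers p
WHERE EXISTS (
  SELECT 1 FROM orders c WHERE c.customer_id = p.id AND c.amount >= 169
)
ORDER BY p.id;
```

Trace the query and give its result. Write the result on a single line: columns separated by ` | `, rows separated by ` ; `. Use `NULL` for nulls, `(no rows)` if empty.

2 | Nora ; 3 | Tara

For each customers row, check whether any orders with matching customer_id has amount >= 169.
Keep rows where that is true.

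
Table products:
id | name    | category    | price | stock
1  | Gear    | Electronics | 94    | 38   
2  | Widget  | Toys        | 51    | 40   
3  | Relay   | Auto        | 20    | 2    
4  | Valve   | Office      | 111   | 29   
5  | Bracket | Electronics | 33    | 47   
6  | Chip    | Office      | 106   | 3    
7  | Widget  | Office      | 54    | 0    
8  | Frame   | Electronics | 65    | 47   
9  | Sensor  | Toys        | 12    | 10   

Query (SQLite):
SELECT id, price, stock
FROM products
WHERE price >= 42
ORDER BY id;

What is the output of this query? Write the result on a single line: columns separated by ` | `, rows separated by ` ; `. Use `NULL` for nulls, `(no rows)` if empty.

1 | 94 | 38 ; 2 | 51 | 40 ; 4 | 111 | 29 ; 6 | 106 | 3 ; 7 | 54 | 0 ; 8 | 65 | 47

price >= 42: ids {1, 2, 4, 6, 7, 8}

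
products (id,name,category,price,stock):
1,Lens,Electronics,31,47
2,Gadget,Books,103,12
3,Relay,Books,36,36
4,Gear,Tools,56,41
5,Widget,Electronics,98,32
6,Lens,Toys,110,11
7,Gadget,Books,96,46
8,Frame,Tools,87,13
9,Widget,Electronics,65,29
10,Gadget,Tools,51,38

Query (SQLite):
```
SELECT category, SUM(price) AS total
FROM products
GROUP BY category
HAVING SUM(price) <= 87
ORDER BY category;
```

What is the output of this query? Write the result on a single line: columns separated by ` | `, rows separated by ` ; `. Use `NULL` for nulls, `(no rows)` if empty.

Partition products by category; compute SUM(price) within each group.
HAVING: keep groups where SUM(price) <= 87.
  Books: ids {2, 3, 7} → SUM(price)=235
  Electronics: ids {1, 5, 9} → SUM(price)=194
  Tools: ids {4, 8, 10} → SUM(price)=194
  Toys: ids {6} → SUM(price)=110

(no rows)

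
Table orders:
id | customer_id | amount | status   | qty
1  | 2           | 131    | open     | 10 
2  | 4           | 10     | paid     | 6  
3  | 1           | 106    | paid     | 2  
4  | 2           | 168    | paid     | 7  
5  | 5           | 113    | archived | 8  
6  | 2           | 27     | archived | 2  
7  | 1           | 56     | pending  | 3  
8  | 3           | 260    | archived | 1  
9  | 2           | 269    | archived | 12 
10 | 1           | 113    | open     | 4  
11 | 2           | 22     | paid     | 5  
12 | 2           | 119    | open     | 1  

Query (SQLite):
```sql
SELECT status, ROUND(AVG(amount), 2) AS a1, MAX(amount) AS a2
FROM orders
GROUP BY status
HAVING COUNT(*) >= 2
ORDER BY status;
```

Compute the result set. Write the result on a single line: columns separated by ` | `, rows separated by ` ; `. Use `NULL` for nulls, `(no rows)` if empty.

Group orders by status.
Per group compute: ROUND(AVG(amount), 2), MAX(amount).
HAVING: drop groups with fewer than 2 rows.
  archived: ids {5, 6, 8, 9} → ROUND(AVG(amount), 2)=167.25, MAX(amount)=269
  open: ids {1, 10, 12} → ROUND(AVG(amount), 2)=121, MAX(amount)=131
  paid: ids {2, 3, 4, 11} → ROUND(AVG(amount), 2)=76.5, MAX(amount)=168
  pending: ids {7} → ROUND(AVG(amount), 2)=56, MAX(amount)=56

archived | 167.25 | 269 ; open | 121 | 131 ; paid | 76.5 | 168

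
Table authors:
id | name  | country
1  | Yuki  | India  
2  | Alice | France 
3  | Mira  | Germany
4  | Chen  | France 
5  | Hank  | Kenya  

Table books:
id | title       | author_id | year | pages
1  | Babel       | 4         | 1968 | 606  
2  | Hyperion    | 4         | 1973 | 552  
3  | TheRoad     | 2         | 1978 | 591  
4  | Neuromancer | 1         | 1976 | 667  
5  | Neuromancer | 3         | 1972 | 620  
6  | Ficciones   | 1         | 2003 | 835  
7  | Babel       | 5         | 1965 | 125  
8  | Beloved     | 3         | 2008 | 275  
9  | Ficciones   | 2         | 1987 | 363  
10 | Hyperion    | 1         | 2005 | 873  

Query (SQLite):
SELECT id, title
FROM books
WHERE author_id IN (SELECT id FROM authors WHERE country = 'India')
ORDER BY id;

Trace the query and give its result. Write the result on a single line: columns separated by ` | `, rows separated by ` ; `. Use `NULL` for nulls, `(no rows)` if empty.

4 | Neuromancer ; 6 | Ficciones ; 10 | Hyperion

Inner query: authors.id where country = 'India'.
Outer: keep books rows whose author_id is in that set.
Inner query → {1}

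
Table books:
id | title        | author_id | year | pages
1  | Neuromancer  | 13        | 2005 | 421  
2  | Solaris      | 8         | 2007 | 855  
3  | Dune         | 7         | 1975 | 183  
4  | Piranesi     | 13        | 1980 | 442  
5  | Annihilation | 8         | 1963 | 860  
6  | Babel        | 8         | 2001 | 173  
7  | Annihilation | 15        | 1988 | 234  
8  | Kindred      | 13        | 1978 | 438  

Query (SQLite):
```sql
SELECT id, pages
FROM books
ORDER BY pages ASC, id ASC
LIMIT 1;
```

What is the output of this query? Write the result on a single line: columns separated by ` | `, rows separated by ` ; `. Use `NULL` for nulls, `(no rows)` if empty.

6 | 173

Sort by pages asc, tiebreak id asc: (173, id=6), (183, id=3), (234, id=7), (421, id=1) …. Take first 1.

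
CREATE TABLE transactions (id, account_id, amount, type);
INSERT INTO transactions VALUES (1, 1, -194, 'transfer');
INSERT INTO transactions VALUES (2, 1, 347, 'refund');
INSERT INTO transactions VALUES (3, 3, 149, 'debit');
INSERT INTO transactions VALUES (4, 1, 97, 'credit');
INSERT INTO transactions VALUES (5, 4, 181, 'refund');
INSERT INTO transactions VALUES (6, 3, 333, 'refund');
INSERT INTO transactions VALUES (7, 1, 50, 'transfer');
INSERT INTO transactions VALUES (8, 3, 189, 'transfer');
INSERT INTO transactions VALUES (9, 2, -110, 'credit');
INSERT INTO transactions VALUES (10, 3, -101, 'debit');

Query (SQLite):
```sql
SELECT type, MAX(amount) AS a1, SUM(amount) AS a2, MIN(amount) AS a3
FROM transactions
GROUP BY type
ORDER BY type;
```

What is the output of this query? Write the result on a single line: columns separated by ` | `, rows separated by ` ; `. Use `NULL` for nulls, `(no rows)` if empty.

credit | 97 | -13 | -110 ; debit | 149 | 48 | -101 ; refund | 347 | 861 | 181 ; transfer | 189 | 45 | -194

Group transactions by type.
Per group compute: MAX(amount), SUM(amount), MIN(amount).
  credit: ids {4, 9} → MAX(amount)=97, SUM(amount)=-13, MIN(amount)=-110
  debit: ids {3, 10} → MAX(amount)=149, SUM(amount)=48, MIN(amount)=-101
  refund: ids {2, 5, 6} → MAX(amount)=347, SUM(amount)=861, MIN(amount)=181
  transfer: ids {1, 7, 8} → MAX(amount)=189, SUM(amount)=45, MIN(amount)=-194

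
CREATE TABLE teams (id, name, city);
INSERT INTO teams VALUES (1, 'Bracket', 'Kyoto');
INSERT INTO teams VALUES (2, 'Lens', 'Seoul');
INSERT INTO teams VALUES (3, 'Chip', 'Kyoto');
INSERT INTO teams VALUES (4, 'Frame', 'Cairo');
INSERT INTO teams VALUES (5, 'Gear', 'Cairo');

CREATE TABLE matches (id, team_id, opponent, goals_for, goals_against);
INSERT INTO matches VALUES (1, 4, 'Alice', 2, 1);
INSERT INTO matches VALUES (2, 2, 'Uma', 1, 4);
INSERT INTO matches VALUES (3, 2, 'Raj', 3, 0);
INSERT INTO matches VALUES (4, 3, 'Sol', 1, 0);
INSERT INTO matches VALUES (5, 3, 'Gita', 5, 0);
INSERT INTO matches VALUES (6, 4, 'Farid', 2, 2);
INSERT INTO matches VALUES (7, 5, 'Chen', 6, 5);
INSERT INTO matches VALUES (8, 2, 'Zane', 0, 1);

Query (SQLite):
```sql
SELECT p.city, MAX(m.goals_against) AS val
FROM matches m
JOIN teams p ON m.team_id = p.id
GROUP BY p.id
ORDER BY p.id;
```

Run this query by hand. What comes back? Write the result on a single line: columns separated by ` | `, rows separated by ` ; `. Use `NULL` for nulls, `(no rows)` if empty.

Join each matches row to its teams via team_id.
Group joined rows by teams.id; compute MAX(m.goals_against) per group.
  2: ids {2, 3, 8} → MAX(m.goals_against)=4
  3: ids {4, 5} → MAX(m.goals_against)=0
  4: ids {1, 6} → MAX(m.goals_against)=2
  5: ids {7} → MAX(m.goals_against)=5

Seoul | 4 ; Kyoto | 0 ; Cairo | 2 ; Cairo | 5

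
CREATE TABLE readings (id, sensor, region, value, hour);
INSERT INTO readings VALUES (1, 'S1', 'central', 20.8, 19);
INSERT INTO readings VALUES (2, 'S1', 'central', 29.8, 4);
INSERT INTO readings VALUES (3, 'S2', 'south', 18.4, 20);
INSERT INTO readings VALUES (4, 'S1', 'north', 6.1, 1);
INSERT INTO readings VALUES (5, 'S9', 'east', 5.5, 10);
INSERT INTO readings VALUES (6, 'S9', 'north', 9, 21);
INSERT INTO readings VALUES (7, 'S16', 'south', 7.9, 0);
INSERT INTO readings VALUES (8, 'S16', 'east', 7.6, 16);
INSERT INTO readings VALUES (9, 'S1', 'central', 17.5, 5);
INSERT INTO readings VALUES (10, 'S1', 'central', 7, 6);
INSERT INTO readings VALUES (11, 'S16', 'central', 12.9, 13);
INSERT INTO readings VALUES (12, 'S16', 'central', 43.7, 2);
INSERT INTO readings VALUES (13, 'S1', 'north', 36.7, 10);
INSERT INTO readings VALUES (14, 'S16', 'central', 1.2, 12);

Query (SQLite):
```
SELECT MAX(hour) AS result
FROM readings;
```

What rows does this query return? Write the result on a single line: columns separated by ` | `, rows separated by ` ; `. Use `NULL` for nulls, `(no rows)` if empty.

All hour values: [19, 4, 20, 1, 10, 21, 0, 16, 5, 6, 13, 2, 10, 12].
MAX of non-NULL values = 21.

21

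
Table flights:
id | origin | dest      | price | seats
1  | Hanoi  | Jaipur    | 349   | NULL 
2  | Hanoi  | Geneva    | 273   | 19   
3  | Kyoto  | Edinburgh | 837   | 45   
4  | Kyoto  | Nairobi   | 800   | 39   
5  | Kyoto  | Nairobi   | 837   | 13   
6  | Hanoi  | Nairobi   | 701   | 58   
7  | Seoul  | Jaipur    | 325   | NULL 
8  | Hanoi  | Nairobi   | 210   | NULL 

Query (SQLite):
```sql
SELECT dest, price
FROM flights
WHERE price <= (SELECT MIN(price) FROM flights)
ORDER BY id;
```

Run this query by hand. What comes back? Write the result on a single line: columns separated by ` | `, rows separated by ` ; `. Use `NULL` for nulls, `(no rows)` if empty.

Scalar subquery: MIN(price) over all flights rows = 210.
Keep rows where price <= that value.

Nairobi | 210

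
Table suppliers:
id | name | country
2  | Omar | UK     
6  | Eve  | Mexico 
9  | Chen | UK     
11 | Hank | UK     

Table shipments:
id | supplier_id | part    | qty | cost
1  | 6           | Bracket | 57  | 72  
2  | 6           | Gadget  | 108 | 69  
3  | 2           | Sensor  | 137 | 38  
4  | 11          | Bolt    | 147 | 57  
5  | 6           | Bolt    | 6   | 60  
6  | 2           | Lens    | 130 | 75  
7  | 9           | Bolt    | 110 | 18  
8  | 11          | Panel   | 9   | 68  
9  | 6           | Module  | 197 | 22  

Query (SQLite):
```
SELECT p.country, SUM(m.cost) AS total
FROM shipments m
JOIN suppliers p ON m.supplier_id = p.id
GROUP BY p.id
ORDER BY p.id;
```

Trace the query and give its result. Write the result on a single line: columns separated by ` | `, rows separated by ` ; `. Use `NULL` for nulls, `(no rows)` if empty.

Join each shipments row to its suppliers via supplier_id.
Group joined rows by suppliers.id; compute SUM(m.cost) per group.
  2: ids {3, 6} → SUM(m.cost)=113
  6: ids {1, 2, 5, 9} → SUM(m.cost)=223
  9: ids {7} → SUM(m.cost)=18
  11: ids {4, 8} → SUM(m.cost)=125

UK | 113 ; Mexico | 223 ; UK | 18 ; UK | 125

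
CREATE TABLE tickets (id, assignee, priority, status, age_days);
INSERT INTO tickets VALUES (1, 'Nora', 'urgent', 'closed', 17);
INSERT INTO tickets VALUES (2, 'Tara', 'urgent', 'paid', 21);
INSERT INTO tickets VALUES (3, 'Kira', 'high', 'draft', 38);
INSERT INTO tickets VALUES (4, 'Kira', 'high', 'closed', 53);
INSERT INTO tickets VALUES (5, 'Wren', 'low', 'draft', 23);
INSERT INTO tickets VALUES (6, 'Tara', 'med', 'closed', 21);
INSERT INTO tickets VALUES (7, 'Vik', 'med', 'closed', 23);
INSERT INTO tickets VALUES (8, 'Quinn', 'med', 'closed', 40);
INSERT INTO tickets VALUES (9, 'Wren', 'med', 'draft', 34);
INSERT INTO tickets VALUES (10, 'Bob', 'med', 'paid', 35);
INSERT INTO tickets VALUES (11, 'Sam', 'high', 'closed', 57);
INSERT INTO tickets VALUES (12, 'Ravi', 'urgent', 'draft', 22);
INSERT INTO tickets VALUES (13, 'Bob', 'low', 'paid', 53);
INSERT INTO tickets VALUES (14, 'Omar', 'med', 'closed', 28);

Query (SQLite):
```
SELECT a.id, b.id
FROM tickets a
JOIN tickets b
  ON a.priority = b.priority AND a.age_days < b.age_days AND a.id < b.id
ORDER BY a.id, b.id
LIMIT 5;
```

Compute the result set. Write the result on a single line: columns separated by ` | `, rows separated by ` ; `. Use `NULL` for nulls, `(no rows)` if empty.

1 | 2 ; 1 | 12 ; 2 | 12 ; 3 | 4 ; 3 | 11

Pairs (a,b) with same priority, a.age_days < b.age_days, a.id < b.id.
priority groups: high:{3,4,11} low:{5,13} med:{6,7,8,9,10,14} urgent:{1,2,12}
Ordered by (a.id, b.id); first 5.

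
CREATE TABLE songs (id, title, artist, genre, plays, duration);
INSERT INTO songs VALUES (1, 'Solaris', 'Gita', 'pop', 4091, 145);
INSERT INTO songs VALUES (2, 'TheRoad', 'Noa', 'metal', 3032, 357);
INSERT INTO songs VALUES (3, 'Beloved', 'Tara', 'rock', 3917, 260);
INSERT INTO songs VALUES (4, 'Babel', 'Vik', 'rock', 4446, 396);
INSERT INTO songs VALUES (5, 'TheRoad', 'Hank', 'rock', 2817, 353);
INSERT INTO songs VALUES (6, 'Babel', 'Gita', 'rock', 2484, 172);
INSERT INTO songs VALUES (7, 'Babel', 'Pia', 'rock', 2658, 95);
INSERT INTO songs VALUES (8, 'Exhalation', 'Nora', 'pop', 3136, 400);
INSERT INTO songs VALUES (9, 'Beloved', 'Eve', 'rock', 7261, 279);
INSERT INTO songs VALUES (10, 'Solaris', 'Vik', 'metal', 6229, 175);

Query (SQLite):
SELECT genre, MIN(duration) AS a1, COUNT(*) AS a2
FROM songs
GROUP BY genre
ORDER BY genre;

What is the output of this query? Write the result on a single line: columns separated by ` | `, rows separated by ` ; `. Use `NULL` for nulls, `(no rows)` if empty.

metal | 175 | 2 ; pop | 145 | 2 ; rock | 95 | 6

Group songs by genre.
Per group compute: MIN(duration), COUNT(*).
  metal: ids {2, 10} → MIN(duration)=175, COUNT(*)=2
  pop: ids {1, 8} → MIN(duration)=145, COUNT(*)=2
  rock: ids {3, 4, 5, 6, 7, 9} → MIN(duration)=95, COUNT(*)=6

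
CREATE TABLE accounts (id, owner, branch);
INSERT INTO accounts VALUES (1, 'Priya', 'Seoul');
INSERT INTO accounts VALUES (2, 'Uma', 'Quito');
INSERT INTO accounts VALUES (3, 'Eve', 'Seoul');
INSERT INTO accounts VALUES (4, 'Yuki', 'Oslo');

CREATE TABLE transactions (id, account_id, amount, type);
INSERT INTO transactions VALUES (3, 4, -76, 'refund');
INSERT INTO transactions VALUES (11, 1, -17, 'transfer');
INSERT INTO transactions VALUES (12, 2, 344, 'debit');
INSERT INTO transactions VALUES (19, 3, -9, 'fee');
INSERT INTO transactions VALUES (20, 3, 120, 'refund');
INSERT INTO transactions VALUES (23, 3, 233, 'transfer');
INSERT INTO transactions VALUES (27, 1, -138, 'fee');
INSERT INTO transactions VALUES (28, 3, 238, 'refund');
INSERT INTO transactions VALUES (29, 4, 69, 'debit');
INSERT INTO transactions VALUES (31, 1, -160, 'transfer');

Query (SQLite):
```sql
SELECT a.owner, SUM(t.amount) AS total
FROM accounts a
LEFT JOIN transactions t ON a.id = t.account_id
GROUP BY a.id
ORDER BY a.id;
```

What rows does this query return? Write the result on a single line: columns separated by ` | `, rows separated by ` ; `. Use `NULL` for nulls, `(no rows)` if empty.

LEFT JOIN keeps every accounts row; unmatched ones get NULL for transactions columns.
Group by accounts.id and compute SUM(t.amount). SUM over an all-NULL group is NULL.
  1: ids {11, 27, 31} → SUM(t.amount)=-315
  2: ids {12} → SUM(t.amount)=344
  3: ids {19, 20, 23, 28} → SUM(t.amount)=582
  4: ids {3, 29} → SUM(t.amount)=-7

Priya | -315 ; Uma | 344 ; Eve | 582 ; Yuki | -7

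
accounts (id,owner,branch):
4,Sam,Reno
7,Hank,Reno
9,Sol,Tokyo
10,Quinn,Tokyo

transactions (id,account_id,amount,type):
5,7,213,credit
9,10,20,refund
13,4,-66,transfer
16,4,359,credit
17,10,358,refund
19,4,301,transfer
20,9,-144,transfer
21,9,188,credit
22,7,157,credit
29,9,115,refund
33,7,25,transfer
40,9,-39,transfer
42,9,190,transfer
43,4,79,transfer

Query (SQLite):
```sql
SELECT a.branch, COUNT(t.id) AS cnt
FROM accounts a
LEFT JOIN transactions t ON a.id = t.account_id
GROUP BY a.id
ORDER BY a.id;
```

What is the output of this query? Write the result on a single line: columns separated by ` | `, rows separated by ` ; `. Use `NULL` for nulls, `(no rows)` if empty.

LEFT JOIN keeps every accounts row; unmatched ones get NULL for transactions columns.
Group by accounts.id and compute COUNT(t.id). COUNT(col) of an all-NULL group is 0.
  4: ids {13, 16, 19, 43} → COUNT(t.id)=4
  7: ids {5, 22, 33} → COUNT(t.id)=3
  9: ids {20, 21, 29, 40, 42} → COUNT(t.id)=5
  10: ids {9, 17} → COUNT(t.id)=2

Reno | 4 ; Reno | 3 ; Tokyo | 5 ; Tokyo | 2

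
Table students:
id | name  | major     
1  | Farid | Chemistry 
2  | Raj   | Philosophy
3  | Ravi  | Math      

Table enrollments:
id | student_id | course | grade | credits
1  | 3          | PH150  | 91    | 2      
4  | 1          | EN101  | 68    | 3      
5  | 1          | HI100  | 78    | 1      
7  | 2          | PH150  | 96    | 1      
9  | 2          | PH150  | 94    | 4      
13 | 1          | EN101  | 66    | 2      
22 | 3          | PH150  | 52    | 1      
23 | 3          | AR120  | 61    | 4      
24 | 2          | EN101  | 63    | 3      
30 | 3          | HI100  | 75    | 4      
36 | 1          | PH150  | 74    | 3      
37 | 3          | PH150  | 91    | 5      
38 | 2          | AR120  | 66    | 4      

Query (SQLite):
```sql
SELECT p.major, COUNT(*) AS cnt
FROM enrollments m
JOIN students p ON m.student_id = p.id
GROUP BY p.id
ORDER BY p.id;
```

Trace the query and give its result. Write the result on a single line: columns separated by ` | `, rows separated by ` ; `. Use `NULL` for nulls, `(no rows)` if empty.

Chemistry | 4 ; Philosophy | 4 ; Math | 5

Join each enrollments row to its students via student_id.
Group joined rows by students.id; compute COUNT(*) per group.
  1: ids {4, 5, 13, 36} → COUNT(*)=4
  2: ids {7, 9, 24, 38} → COUNT(*)=4
  3: ids {1, 22, 23, 30, 37} → COUNT(*)=5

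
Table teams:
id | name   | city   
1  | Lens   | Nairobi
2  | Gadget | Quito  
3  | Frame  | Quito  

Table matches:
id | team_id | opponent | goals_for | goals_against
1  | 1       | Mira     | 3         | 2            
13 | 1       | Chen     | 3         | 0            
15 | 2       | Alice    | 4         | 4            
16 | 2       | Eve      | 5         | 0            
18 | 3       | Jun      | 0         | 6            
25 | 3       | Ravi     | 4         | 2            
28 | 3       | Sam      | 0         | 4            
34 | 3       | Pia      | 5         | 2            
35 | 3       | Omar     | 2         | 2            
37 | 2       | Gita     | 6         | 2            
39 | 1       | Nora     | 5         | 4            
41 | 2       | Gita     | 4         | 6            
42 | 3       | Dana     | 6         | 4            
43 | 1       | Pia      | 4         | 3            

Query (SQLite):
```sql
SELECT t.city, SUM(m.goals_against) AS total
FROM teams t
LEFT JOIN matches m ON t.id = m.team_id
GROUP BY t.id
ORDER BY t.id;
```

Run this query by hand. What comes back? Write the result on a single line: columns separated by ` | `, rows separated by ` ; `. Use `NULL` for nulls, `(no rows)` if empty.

Nairobi | 9 ; Quito | 12 ; Quito | 20

LEFT JOIN keeps every teams row; unmatched ones get NULL for matches columns.
Group by teams.id and compute SUM(m.goals_against). SUM over an all-NULL group is NULL.
  1: ids {1, 13, 39, 43} → SUM(m.goals_against)=9
  2: ids {15, 16, 37, 41} → SUM(m.goals_against)=12
  3: ids {18, 25, 28, 34, 35, 42} → SUM(m.goals_against)=20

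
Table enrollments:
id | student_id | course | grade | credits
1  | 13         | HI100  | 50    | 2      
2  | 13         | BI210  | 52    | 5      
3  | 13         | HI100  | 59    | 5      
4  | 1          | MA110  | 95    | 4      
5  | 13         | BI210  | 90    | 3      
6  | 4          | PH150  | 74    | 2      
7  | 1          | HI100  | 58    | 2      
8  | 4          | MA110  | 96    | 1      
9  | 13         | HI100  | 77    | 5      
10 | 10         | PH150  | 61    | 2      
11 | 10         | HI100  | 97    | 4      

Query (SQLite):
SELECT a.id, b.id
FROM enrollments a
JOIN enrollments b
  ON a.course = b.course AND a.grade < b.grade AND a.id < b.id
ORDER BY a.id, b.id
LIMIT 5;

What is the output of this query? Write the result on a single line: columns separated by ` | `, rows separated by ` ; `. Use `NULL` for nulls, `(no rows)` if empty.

Pairs (a,b) with same course, a.grade < b.grade, a.id < b.id.
course groups: BI210:{2,5} HI100:{1,3,7,9,11} MA110:{4,8} PH150:{6,10}
Ordered by (a.id, b.id); first 5.

1 | 3 ; 1 | 7 ; 1 | 9 ; 1 | 11 ; 2 | 5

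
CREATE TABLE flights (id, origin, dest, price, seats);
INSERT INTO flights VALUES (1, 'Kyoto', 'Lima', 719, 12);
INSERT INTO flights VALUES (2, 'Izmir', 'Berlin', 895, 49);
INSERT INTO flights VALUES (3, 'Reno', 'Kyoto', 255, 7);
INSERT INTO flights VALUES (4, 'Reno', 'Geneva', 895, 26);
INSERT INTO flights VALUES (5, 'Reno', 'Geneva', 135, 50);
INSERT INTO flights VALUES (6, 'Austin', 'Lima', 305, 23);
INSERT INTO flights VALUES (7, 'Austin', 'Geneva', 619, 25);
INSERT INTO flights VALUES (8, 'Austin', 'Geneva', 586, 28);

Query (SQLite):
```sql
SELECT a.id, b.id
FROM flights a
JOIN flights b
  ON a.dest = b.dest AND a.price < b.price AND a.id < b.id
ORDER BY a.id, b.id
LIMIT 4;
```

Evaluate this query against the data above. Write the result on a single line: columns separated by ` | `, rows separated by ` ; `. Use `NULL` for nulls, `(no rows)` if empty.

Pairs (a,b) with same dest, a.price < b.price, a.id < b.id.
dest groups: Berlin:{2} Geneva:{4,5,7,8} Kyoto:{3} Lima:{1,6}
Ordered by (a.id, b.id); first 4.

5 | 7 ; 5 | 8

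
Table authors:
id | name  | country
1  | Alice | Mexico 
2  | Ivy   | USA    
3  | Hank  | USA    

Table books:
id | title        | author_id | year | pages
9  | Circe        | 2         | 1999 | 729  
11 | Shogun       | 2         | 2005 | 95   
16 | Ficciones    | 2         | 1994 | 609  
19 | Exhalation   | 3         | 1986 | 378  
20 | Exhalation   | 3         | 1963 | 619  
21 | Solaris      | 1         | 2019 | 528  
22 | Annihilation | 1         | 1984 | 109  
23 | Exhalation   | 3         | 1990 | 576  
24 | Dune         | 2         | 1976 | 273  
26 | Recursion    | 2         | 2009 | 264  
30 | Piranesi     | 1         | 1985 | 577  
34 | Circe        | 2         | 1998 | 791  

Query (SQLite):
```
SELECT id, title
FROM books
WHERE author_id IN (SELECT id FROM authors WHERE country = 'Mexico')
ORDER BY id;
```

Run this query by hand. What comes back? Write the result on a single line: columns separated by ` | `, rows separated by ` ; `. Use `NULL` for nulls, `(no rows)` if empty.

21 | Solaris ; 22 | Annihilation ; 30 | Piranesi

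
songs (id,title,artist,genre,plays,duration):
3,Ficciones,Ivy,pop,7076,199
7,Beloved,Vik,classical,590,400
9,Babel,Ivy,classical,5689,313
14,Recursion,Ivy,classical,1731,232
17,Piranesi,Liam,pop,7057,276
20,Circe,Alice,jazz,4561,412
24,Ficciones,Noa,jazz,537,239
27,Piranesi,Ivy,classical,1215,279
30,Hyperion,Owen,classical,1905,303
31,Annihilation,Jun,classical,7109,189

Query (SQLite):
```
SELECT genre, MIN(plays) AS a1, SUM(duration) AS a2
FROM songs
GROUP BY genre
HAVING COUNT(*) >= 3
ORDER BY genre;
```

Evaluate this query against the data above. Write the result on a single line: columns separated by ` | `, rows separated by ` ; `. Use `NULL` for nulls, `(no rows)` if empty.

Group songs by genre.
Per group compute: MIN(plays), SUM(duration).
HAVING: drop groups with fewer than 3 rows.
  classical: ids {7, 9, 14, 27, 30, 31} → MIN(plays)=590, SUM(duration)=1716
  jazz: ids {20, 24} → MIN(plays)=537, SUM(duration)=651
  pop: ids {3, 17} → MIN(plays)=7057, SUM(duration)=475

classical | 590 | 1716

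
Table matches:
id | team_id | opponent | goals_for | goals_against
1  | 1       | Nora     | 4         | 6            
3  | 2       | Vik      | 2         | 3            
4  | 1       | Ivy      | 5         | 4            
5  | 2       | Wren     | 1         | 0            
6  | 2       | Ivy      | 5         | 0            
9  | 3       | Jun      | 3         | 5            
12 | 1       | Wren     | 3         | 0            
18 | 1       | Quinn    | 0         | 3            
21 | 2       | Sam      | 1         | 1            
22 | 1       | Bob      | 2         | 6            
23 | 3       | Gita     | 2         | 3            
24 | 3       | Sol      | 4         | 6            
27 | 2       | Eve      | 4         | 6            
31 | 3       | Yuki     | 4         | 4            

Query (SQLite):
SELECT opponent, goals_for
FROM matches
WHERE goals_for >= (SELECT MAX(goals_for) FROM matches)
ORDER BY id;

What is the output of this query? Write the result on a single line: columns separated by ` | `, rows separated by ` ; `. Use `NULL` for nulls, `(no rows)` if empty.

Ivy | 5 ; Ivy | 5

Scalar subquery: MAX(goals_for) over all matches rows = 5.
Keep rows where goals_for >= that value.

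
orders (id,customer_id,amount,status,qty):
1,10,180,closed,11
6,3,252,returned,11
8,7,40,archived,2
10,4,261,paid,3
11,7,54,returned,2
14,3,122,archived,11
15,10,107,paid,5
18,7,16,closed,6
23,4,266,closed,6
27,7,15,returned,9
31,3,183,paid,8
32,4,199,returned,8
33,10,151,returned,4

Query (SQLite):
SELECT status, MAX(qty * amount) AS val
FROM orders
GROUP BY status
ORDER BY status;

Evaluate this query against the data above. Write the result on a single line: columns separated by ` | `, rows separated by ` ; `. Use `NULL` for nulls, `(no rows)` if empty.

archived | 1342 ; closed | 1980 ; paid | 1464 ; returned | 2772

For each row compute qty * amount.
Group by status; take MAX of the expression per group.
  archived: ids {8, 14} → MAX(qty * amount)=1342
  closed: ids {1, 18, 23} → MAX(qty * amount)=1980
  paid: ids {10, 15, 31} → MAX(qty * amount)=1464
  returned: ids {6, 11, 27, 32, 33} → MAX(qty * amount)=2772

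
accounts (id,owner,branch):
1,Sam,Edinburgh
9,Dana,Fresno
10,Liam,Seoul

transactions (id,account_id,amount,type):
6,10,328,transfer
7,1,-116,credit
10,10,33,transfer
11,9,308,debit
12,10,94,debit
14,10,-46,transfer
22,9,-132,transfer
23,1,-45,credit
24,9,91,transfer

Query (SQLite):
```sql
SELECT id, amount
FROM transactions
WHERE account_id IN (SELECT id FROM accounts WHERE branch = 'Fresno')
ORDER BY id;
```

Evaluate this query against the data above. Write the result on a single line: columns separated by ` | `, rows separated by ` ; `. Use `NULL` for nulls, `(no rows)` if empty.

11 | 308 ; 22 | -132 ; 24 | 91

Inner query: accounts.id where branch = 'Fresno'.
Outer: keep transactions rows whose account_id is in that set.
Inner query → {9}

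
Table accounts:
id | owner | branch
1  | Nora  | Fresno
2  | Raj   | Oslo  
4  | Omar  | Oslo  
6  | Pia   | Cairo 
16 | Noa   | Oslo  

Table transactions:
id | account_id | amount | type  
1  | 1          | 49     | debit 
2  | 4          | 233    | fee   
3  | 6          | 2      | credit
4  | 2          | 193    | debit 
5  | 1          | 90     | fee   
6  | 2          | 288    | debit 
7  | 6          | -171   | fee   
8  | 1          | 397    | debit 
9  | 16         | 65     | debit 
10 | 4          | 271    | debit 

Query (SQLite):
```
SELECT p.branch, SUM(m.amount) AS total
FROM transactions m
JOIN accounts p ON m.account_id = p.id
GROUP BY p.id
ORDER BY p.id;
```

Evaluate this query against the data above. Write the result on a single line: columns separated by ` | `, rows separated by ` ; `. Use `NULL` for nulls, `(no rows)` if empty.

Join each transactions row to its accounts via account_id.
Group joined rows by accounts.id; compute SUM(m.amount) per group.
  1: ids {1, 5, 8} → SUM(m.amount)=536
  2: ids {4, 6} → SUM(m.amount)=481
  4: ids {2, 10} → SUM(m.amount)=504
  6: ids {3, 7} → SUM(m.amount)=-169
  16: ids {9} → SUM(m.amount)=65

Fresno | 536 ; Oslo | 481 ; Oslo | 504 ; Cairo | -169 ; Oslo | 65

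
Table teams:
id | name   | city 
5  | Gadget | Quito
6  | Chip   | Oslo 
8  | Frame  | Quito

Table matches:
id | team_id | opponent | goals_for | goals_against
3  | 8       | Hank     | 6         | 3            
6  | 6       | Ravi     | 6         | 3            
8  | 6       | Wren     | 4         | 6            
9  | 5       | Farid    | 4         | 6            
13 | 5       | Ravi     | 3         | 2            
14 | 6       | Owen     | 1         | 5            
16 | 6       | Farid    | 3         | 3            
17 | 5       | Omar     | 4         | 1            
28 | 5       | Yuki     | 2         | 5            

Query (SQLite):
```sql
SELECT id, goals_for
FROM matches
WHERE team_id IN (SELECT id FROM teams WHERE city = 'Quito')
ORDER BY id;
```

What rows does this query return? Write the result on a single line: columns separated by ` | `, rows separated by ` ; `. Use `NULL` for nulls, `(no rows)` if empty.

Inner query: teams.id where city = 'Quito'.
Outer: keep matches rows whose team_id is in that set.
Inner query → {5, 8}

3 | 6 ; 9 | 4 ; 13 | 3 ; 17 | 4 ; 28 | 2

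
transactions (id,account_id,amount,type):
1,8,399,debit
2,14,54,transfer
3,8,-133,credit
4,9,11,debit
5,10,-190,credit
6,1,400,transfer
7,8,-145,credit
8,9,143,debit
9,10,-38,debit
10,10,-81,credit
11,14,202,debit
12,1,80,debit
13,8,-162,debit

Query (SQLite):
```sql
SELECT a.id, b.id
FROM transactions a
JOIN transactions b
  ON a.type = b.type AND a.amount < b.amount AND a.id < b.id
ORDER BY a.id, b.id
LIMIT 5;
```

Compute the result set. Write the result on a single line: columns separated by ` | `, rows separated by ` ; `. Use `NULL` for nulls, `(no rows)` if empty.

Pairs (a,b) with same type, a.amount < b.amount, a.id < b.id.
type groups: credit:{3,5,7,10} debit:{1,4,8,9,11,12,13} transfer:{2,6}
Ordered by (a.id, b.id); first 5.

2 | 6 ; 3 | 10 ; 4 | 8 ; 4 | 11 ; 4 | 12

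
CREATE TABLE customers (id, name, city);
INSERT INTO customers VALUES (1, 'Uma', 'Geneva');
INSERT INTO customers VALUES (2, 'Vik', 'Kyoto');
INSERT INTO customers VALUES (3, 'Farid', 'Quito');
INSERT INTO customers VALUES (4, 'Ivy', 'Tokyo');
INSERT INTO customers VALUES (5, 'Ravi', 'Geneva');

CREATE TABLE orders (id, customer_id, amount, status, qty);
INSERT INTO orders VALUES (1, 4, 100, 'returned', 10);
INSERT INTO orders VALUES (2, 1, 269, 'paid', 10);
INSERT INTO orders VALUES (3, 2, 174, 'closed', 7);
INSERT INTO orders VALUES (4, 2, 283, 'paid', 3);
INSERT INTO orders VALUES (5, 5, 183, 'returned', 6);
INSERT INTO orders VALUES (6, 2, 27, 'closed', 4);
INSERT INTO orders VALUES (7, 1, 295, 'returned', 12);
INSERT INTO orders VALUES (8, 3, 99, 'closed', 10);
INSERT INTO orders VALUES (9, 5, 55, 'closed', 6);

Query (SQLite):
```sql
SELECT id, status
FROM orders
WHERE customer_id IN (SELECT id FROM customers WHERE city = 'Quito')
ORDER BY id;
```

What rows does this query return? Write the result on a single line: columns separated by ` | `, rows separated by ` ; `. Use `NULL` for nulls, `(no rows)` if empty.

Inner query: customers.id where city = 'Quito'.
Outer: keep orders rows whose customer_id is in that set.
Inner query → {3}

8 | closed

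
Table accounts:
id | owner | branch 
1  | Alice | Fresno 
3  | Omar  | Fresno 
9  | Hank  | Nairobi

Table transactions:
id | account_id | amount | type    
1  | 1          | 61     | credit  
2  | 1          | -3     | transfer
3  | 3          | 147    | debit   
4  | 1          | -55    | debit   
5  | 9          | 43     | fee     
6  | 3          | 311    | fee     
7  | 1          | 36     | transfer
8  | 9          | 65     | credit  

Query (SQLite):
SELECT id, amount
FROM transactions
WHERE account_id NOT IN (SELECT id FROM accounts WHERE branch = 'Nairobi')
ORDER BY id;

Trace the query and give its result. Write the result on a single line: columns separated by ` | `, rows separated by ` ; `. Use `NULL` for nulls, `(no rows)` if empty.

1 | 61 ; 2 | -3 ; 3 | 147 ; 4 | -55 ; 6 | 311 ; 7 | 36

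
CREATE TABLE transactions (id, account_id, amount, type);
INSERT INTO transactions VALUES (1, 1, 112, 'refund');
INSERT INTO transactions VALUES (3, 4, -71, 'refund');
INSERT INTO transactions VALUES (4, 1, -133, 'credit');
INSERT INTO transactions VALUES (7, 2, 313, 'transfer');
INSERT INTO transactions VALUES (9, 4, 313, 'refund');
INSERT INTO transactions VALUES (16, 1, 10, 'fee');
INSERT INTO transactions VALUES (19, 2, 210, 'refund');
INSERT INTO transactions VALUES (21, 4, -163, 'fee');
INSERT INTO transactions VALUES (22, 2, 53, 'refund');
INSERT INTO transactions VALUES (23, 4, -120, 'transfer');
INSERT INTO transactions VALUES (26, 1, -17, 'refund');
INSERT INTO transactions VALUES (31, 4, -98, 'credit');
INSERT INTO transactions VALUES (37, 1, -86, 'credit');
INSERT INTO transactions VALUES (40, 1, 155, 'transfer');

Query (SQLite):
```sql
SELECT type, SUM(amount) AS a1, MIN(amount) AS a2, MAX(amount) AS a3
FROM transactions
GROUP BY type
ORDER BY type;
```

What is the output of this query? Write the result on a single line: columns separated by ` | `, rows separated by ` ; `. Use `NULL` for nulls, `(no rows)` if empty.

credit | -317 | -133 | -86 ; fee | -153 | -163 | 10 ; refund | 600 | -71 | 313 ; transfer | 348 | -120 | 313

Group transactions by type.
Per group compute: SUM(amount), MIN(amount), MAX(amount).
  credit: ids {4, 31, 37} → SUM(amount)=-317, MIN(amount)=-133, MAX(amount)=-86
  fee: ids {16, 21} → SUM(amount)=-153, MIN(amount)=-163, MAX(amount)=10
  refund: ids {1, 3, 9, 19, 22, 26} → SUM(amount)=600, MIN(amount)=-71, MAX(amount)=313
  transfer: ids {7, 23, 40} → SUM(amount)=348, MIN(amount)=-120, MAX(amount)=313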